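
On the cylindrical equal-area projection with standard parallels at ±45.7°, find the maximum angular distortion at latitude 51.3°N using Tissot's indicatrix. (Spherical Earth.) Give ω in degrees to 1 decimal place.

12.7°

A cylindrical equal-area projection with standard parallel φ₀ has meridian scale h = cos φ / cos φ₀ and parallel scale k = cos φ₀ / cos φ (so areas are preserved, h·k = 1).
At 51.3°: h = 0.8952, k = 1.117; principal scales a = 1.117, b = 0.8952.
sin(ω/2) = (a − b)/(a + b) = 0.2218/2.012 = 0.1102, so ω = 2 arcsin(0.1102) ≈ 12.7°.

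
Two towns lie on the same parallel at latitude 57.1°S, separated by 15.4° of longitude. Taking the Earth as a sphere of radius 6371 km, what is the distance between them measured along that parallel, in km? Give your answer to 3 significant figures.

930 km

Arc length along a parallel = R cos φ · Δλ (with Δλ in radians).
= 6371 × cos 57.1° × (15.4° × π/180) = 6371 × 0.5432 × 0.2688 ≈ 930 km.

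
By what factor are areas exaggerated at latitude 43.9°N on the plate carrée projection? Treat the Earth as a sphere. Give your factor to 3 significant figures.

In the plate carrée (x = Rλ, y = Rφ), meridians are true-scale (h = 1) and parallels are stretched by k = sec φ.
Areal scale = h·k = 1 × sec φ; at 43.9°, h = 1.000, k = 1.388, so h·k = 1.388.

1.39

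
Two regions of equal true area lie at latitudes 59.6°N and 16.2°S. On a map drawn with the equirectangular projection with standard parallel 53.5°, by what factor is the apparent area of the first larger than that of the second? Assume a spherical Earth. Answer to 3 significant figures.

1.90

In the equirectangular projection with standard parallel φ₀ = 53.5° (x = Rλ cos φ₀, y = Rφ), meridians are true-scale (h = 1) and the parallel scale is k = cos φ₀ / cos φ.
Areal scale at 59.6°: h·k = 1.000 × 1.175 = 1.175.
Areal scale at 16.2°: h·k = 1.000 × 0.6194 = 0.6194.
Ratio = 1.175/0.6194 ≈ 1.90.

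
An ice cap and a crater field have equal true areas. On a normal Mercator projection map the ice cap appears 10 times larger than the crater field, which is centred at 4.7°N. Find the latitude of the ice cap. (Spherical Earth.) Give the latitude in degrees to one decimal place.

Mercator areal scale is sec²φ, so apparent-area ratio = sec²φ₁ / sec²φ₂ = cos²φ₂ / cos²φ₁.
cos²φ₂ / cos²φ₁ = 10  ⇒  cos φ₁ = cos 4.7° / √10 = 0.9966/3.162 = 0.3152.
φ₁ = arccos(0.3152) ≈ 71.6°.

71.6°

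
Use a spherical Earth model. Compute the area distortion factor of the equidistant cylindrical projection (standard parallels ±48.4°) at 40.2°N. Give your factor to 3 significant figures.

0.869

With standard parallel φ₀ = 48.4°, the equirectangular projection gives x = Rλ cos φ₀, y = Rφ, so h = 1 and k = cos 48.4° / cos φ.
Areal scale = h·k = 1 × cos φ₀ / cos φ; at 40.2°, h = 1.000, k = 0.8692, so h·k = 0.8692.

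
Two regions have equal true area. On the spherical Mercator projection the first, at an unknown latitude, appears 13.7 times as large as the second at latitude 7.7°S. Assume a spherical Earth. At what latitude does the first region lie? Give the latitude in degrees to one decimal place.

Mercator areal scale is sec²φ, so apparent-area ratio = sec²φ₁ / sec²φ₂ = cos²φ₂ / cos²φ₁.
cos²φ₂ / cos²φ₁ = 13.7  ⇒  cos φ₁ = cos 7.7° / √13.7 = 0.9910/3.701 = 0.2677.
φ₁ = arccos(0.2677) ≈ 74.5°.

74.5°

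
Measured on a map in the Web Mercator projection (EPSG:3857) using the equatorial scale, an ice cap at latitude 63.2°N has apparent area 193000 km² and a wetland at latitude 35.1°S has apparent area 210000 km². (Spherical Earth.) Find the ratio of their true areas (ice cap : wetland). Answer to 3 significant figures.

Mercator's areal exaggeration is sec²φ; hence true area = (apparent area) · cos²φ.
True area of ice cap: 193000 × cos²(63.2°) = 193000 × 0.2033 = 39240 km².
True area of wetland: 210000 × cos²(35.1°) = 210000 × 0.6694 = 140600 km².
Ratio = 39240 / 140600 ≈ 0.279.

0.279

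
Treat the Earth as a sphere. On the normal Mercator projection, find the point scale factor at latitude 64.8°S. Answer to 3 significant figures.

2.35

Mercator is conformal, so the point scale is isotropic: h = k = sec φ = 1/cos φ.
k = 1/cos 64.8° = 1/0.4258 = 2.349.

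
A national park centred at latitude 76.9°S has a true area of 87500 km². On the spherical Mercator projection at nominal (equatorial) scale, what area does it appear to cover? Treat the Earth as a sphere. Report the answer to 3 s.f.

1700000 km²

For Mercator, h = k = sec φ (a conformal cylindrical projection has a single point scale, 1/cos φ).
Areal scale = k² = sec²φ = 1/cos²(76.9°) = 1/0.2267² = 19.47.
Apparent area = 87500 × 19.47 ≈ 1700000 km².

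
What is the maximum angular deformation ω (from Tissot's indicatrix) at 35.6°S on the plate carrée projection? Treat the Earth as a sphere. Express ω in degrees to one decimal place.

For the equirectangular projection with φ₀ = 0 (plate carrée), h = 1 along meridians and k = sec φ along parallels.
At 35.6°: h = 1.000, k = 1.230; principal scales a = 1.230, b = 1.000.
sin(ω/2) = (a − b)/(a + b) = 0.2299/2.230 = 0.1031, so ω = 2 arcsin(0.1031) ≈ 11.8°.

11.8°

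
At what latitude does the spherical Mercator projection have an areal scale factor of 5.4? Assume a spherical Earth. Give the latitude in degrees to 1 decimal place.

Mercator areal scale is sec²φ.
sec²φ = 5.4  ⇒  cos²φ = 0.1852  ⇒  cos φ = 0.4303.
φ = arccos(0.4303) ≈ 64.5°.

64.5°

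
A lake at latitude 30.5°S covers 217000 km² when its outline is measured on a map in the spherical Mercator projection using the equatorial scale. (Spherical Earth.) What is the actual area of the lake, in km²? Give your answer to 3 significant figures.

For Mercator, h = k = sec φ (a conformal cylindrical projection has a single point scale, 1/cos φ).
Areal scale = k² = sec²φ = 1/cos²(30.5°) = 1/0.8616² = 1.347.
True area = apparent / (areal scale) = 217000 / 1.347 ≈ 161000 km².

161000 km²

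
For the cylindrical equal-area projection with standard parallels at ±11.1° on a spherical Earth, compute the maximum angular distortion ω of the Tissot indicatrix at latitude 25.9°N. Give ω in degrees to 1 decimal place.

Cylindrical equal-area (φ₀ = 11.1°): h = cos φ / cos 11.1° along meridians, k = cos 11.1° / cos φ along parallels; h·k = 1.
At 25.9°: h = 0.9167, k = 1.091; principal scales a = 1.091, b = 0.9167.
sin(ω/2) = (a − b)/(a + b) = 0.1742/2.008 = 0.08675, so ω = 2 arcsin(0.08675) ≈ 10.0°.

10.0°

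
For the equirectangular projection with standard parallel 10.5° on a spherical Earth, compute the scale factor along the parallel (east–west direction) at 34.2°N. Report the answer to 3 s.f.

1.19

With standard parallel φ₀ = 10.5°, the equirectangular projection gives x = Rλ cos φ₀, y = Rφ, so h = 1 and k = cos 10.5° / cos φ.
k = cos 10.5° / cos 34.2° = 0.9833/0.8271 = 1.189.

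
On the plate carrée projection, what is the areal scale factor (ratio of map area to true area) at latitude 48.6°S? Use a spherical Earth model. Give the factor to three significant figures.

Plate carrée maps x = Rλ, y = Rφ. The meridian scale is h = 1 and the parallel scale is k = 1/cos φ = sec φ.
Areal scale = h·k = 1 × sec φ; at 48.6°, h = 1.000, k = 1.512, so h·k = 1.512.

1.51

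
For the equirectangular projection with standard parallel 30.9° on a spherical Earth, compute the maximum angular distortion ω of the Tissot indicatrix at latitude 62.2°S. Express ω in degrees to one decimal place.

34.4°

With standard parallel φ₀ = 30.9°, the equirectangular projection gives x = Rλ cos φ₀, y = Rφ, so h = 1 and k = cos 30.9° / cos φ.
At 62.2°: h = 1.000, k = 1.840; principal scales a = 1.840, b = 1.000.
sin(ω/2) = (a − b)/(a + b) = 0.8398/2.840 = 0.2957, so ω = 2 arcsin(0.2957) ≈ 34.4°.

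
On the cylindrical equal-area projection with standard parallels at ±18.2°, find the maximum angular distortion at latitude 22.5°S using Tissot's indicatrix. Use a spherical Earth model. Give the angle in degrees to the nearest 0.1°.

A cylindrical equal-area projection with standard parallel φ₀ has meridian scale h = cos φ / cos φ₀ and parallel scale k = cos φ₀ / cos φ (so areas are preserved, h·k = 1).
At 22.5°: h = 0.9725, k = 1.028; principal scales a = 1.028, b = 0.9725.
sin(ω/2) = (a − b)/(a + b) = 0.05571/2.001 = 0.02784, so ω = 2 arcsin(0.02784) ≈ 3.2°.

3.2°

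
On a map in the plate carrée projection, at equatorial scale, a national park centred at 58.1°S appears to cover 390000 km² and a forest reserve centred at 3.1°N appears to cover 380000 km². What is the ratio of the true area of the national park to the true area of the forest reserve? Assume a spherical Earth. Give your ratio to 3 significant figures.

Plate carrée has h = 1 and k = sec φ, giving areal scale sec φ; true area = (apparent area) · cos φ.
True area of national park: 390000 × cos(58.1°) = 390000 × 0.5284 = 206100 km².
True area of forest reserve: 380000 × cos(3.1°) = 380000 × 0.9985 = 379400 km².
Ratio = 206100 / 379400 ≈ 0.543.

0.543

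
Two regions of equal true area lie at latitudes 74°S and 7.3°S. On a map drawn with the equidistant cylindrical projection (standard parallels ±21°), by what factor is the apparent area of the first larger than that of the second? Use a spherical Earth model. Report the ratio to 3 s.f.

3.60

With standard parallel φ₀ = 21°, the equirectangular projection gives x = Rλ cos φ₀, y = Rφ, so h = 1 and k = cos 21° / cos φ.
Areal scale at 74°: h·k = 1.000 × 3.387 = 3.387.
Areal scale at 7.3°: h·k = 1.000 × 0.9412 = 0.9412.
Ratio = 3.387/0.9412 ≈ 3.60.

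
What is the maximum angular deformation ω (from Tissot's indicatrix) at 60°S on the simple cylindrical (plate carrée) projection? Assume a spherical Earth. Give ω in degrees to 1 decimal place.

38.9°

Plate carrée maps x = Rλ, y = Rφ. The meridian scale is h = 1 and the parallel scale is k = 1/cos φ = sec φ.
At 60°: h = 1.000, k = 2.000; principal scales a = 2.000, b = 1.000.
sin(ω/2) = (a − b)/(a + b) = 1.0000/3.000 = 0.3333, so ω = 2 arcsin(0.3333) ≈ 38.9°.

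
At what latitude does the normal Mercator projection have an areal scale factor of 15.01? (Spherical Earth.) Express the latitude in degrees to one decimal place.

Mercator areal scale is sec²φ.
sec²φ = 15.01  ⇒  cos²φ = 0.06662  ⇒  cos φ = 0.2581.
φ = arccos(0.2581) ≈ 75.0°.

75.0°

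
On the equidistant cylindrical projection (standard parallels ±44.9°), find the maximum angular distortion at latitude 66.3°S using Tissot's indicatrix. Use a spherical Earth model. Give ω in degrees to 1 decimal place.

32.0°

In the equirectangular projection with standard parallel φ₀ = 44.9° (x = Rλ cos φ₀, y = Rφ), meridians are true-scale (h = 1) and the parallel scale is k = cos φ₀ / cos φ.
At 66.3°: h = 1.000, k = 1.762; principal scales a = 1.762, b = 1.000.
sin(ω/2) = (a − b)/(a + b) = 0.7623/2.762 = 0.2760, so ω = 2 arcsin(0.2760) ≈ 32.0°.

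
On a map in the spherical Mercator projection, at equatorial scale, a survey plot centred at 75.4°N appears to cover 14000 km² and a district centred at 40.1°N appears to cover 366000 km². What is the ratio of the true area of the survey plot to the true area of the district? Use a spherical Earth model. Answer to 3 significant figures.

0.00415

On Mercator the areal scale is sec²φ, so true area = apparent × cos²φ.
True area of survey plot: 14000 × cos²(75.4°) = 14000 × 0.06354 = 889.5 km².
True area of district: 366000 × cos²(40.1°) = 366000 × 0.5851 = 214100 km².
Ratio = 889.5 / 214100 ≈ 0.00415.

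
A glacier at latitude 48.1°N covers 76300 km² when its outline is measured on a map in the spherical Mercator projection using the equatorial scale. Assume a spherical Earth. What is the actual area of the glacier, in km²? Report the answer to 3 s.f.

Mercator is conformal, so the point scale is isotropic: h = k = sec φ = 1/cos φ.
Areal scale = k² = sec²φ = 1/cos²(48.1°) = 1/0.6678² = 2.242.
True area = apparent / (areal scale) = 76300 / 2.242 ≈ 34000 km².

34000 km²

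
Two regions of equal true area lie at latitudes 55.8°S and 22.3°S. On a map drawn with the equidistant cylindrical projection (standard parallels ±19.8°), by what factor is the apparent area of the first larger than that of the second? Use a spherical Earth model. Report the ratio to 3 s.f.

1.65

With standard parallel φ₀ = 19.8°, the equirectangular projection gives x = Rλ cos φ₀, y = Rφ, so h = 1 and k = cos 19.8° / cos φ.
Areal scale at 55.8°: h·k = 1.000 × 1.674 = 1.674.
Areal scale at 22.3°: h·k = 1.000 × 1.017 = 1.017.
Ratio = 1.674/1.017 ≈ 1.65.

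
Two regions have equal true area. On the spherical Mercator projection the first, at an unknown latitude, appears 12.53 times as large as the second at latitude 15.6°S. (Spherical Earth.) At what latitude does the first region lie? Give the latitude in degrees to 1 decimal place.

Mercator areal scale is sec²φ, so apparent-area ratio = sec²φ₁ / sec²φ₂ = cos²φ₂ / cos²φ₁.
cos²φ₂ / cos²φ₁ = 12.53  ⇒  cos φ₁ = cos 15.6° / √12.53 = 0.9632/3.540 = 0.2721.
φ₁ = arccos(0.2721) ≈ 74.2°.

74.2°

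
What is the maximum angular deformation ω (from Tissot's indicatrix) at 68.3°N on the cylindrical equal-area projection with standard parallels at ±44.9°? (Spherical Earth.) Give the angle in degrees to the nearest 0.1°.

For cylindrical equal-area with standard parallel φ₀, h = cos φ / cos φ₀ and k = cos φ₀ / cos φ, so h·k = 1.
At 68.3°: h = 0.5220, k = 1.916; principal scales a = 1.916, b = 0.5220.
sin(ω/2) = (a − b)/(a + b) = 1.394/2.438 = 0.5717, so ω = 2 arcsin(0.5717) ≈ 69.7°.

69.7°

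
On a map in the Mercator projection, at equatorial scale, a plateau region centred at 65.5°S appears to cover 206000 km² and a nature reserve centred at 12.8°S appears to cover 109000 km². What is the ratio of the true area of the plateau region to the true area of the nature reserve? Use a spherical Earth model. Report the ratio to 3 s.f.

Mercator's areal exaggeration is sec²φ; hence true area = (apparent area) · cos²φ.
True area of plateau region: 206000 × cos²(65.5°) = 206000 × 0.1720 = 35430 km².
True area of nature reserve: 109000 × cos²(12.8°) = 109000 × 0.9509 = 103600 km².
Ratio = 35430 / 103600 ≈ 0.342.

0.342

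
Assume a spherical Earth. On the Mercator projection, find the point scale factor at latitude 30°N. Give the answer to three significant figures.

The Mercator projection is conformal; its linear scale factor is the same in every direction and equals sec φ = 1/cos φ.
k = 1/cos 30° = 1/0.8660 = 1.155.

1.15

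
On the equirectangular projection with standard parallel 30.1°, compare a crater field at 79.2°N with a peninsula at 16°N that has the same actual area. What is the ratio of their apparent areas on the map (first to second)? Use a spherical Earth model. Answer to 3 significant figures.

5.13

The equidistant cylindrical projection with φ₀ = 30.1° has h = 1 (meridians true) and k = cos φ₀ / cos φ along parallels.
Areal scale at 79.2°: h·k = 1.000 × 4.617 = 4.617.
Areal scale at 16°: h·k = 1.000 × 0.9000 = 0.9000.
Ratio = 4.617/0.9000 ≈ 5.13.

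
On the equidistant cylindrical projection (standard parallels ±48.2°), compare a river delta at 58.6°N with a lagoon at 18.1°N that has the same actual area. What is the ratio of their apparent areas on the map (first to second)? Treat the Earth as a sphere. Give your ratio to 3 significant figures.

With standard parallel φ₀ = 48.2°, the equirectangular projection gives x = Rλ cos φ₀, y = Rφ, so h = 1 and k = cos 48.2° / cos φ.
Areal scale at 58.6°: h·k = 1.000 × 1.279 = 1.279.
Areal scale at 18.1°: h·k = 1.000 × 0.7012 = 0.7012.
Ratio = 1.279/0.7012 ≈ 1.82.

1.82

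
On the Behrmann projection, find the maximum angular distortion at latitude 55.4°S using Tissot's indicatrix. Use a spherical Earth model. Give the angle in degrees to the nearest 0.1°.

47.0°

Behrmann is a cylindrical equal-area projection with standard parallels at ±30°. For cylindrical equal-area with standard parallel φ₀, h = cos φ / cos φ₀ and k = cos φ₀ / cos φ, so h·k = 1.
At 55.4°: h = 0.6557, k = 1.525; principal scales a = 1.525, b = 0.6557.
sin(ω/2) = (a − b)/(a + b) = 0.8694/2.181 = 0.3987, so ω = 2 arcsin(0.3987) ≈ 47.0°.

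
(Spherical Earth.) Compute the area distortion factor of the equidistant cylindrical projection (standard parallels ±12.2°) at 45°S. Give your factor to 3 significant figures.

1.38

With standard parallel φ₀ = 12.2°, the equirectangular projection gives x = Rλ cos φ₀, y = Rφ, so h = 1 and k = cos 12.2° / cos φ.
Areal scale = h·k = 1 × cos φ₀ / cos φ; at 45°, h = 1.000, k = 1.382, so h·k = 1.382.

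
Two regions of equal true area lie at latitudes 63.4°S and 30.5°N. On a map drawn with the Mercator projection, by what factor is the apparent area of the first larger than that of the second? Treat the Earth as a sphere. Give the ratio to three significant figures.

On Mercator, area is exaggerated by sec²φ = 1/cos²φ.
At 63.4°: sec²(63.4°) = 1/0.4478² = 4.988.
At 30.5°: sec²(30.5°) = 1/0.8616² = 1.347.
Ratio = 4.988/1.347 = cos²(30.5°)/cos²(63.4°) ≈ 3.70.

3.70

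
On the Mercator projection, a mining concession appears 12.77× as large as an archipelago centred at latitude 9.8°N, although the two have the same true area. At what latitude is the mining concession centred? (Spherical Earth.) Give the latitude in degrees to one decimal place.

For equal true areas on Mercator, apparent areas scale as sec²φ, so the ratio is cos²φ₂ / cos²φ₁.
cos²φ₂ / cos²φ₁ = 12.77  ⇒  cos φ₁ = cos 9.8° / √12.77 = 0.9854/3.574 = 0.2758.
φ₁ = arccos(0.2758) ≈ 74.0°.

74.0°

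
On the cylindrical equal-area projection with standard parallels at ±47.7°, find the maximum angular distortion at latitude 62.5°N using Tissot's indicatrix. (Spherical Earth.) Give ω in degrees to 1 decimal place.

42.2°

Cylindrical equal-area (φ₀ = 47.7°): h = cos φ / cos 47.7° along meridians, k = cos 47.7° / cos φ along parallels; h·k = 1.
At 62.5°: h = 0.6861, k = 1.458; principal scales a = 1.458, b = 0.6861.
sin(ω/2) = (a − b)/(a + b) = 0.7714/2.144 = 0.3599, so ω = 2 arcsin(0.3599) ≈ 42.2°.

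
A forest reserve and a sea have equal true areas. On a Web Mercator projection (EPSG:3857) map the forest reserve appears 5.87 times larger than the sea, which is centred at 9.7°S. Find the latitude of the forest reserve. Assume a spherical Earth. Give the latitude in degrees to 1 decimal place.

66.0°

On Mercator, (apparent₁)/(apparent₂) = sec²φ₁ / sec²φ₂ when true areas are equal.
cos²φ₂ / cos²φ₁ = 5.87  ⇒  cos φ₁ = cos 9.7° / √5.87 = 0.9857/2.423 = 0.4068.
φ₁ = arccos(0.4068) ≈ 66.0°.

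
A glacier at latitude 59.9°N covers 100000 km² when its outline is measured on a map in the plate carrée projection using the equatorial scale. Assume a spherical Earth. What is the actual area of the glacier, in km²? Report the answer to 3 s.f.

Plate carrée maps x = Rλ, y = Rφ. The meridian scale is h = 1 and the parallel scale is k = 1/cos φ = sec φ.
Areal scale = h·k = 1 × sec φ; at 59.9°, h = 1.000, k = 1.994, so h·k = 1.994.
True area = apparent / (areal scale) = 100000 / 1.994 ≈ 50200 km².

50200 km²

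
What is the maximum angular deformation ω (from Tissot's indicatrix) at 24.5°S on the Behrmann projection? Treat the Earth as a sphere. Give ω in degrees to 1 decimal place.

The Behrmann projection is cylindrical equal-area with φ₀ = 30°. Cylindrical equal-area (φ₀ = 30°): h = cos φ / cos 30° along meridians, k = cos 30° / cos φ along parallels; h·k = 1.
At 24.5°: h = 1.051, k = 0.9517; principal scales a = 1.051, b = 0.9517.
sin(ω/2) = (a − b)/(a + b) = 0.09902/2.002 = 0.04945, so ω = 2 arcsin(0.04945) ≈ 5.7°.

5.7°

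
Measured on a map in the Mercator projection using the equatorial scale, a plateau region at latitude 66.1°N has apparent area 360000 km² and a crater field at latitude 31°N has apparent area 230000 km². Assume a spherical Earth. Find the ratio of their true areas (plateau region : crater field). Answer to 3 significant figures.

0.350

On Mercator the areal scale is sec²φ, so true area = apparent × cos²φ.
True area of plateau region: 360000 × cos²(66.1°) = 360000 × 0.1641 = 59090 km².
True area of crater field: 230000 × cos²(31°) = 230000 × 0.7347 = 169000 km².
Ratio = 59090 / 169000 ≈ 0.350.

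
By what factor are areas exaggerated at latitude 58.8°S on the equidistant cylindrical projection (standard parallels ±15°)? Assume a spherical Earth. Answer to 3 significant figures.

With standard parallel φ₀ = 15°, the equirectangular projection gives x = Rλ cos φ₀, y = Rφ, so h = 1 and k = cos 15° / cos φ.
Areal scale = h·k = 1 × cos φ₀ / cos φ; at 58.8°, h = 1.000, k = 1.865, so h·k = 1.865.

1.86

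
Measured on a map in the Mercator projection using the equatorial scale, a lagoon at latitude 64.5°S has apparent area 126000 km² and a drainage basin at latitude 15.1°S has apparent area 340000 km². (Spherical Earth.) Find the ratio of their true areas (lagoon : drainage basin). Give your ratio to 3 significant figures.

0.0737

Since Mercator area scale is 1/cos²φ, the true area equals the apparent area multiplied by cos²φ.
True area of lagoon: 126000 × cos²(64.5°) = 126000 × 0.1853 = 23350 km².
True area of drainage basin: 340000 × cos²(15.1°) = 340000 × 0.9321 = 316900 km².
Ratio = 23350 / 316900 ≈ 0.0737.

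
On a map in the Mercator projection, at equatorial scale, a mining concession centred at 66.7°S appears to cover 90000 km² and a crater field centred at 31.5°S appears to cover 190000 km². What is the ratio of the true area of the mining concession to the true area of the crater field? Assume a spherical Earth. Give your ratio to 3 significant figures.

On Mercator the areal scale is sec²φ, so true area = apparent × cos²φ.
True area of mining concession: 90000 × cos²(66.7°) = 90000 × 0.1565 = 14080 km².
True area of crater field: 190000 × cos²(31.5°) = 190000 × 0.7270 = 138100 km².
Ratio = 14080 / 138100 ≈ 0.102.

0.102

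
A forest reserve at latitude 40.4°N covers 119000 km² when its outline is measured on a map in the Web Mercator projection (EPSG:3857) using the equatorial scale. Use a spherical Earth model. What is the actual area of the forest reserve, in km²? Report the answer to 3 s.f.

Mercator is conformal, so the point scale is isotropic: h = k = sec φ = 1/cos φ.
Areal scale = k² = sec²φ = 1/cos²(40.4°) = 1/0.7615² = 1.724.
True area = apparent / (areal scale) = 119000 / 1.724 ≈ 69000 km².

69000 km²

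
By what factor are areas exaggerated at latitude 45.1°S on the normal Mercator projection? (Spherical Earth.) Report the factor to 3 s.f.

2.01

Mercator is conformal, so the point scale is isotropic: h = k = sec φ = 1/cos φ.
Areal scale = k² = sec²φ = 1/cos²(45.1°) = 1/0.7059² = 2.007.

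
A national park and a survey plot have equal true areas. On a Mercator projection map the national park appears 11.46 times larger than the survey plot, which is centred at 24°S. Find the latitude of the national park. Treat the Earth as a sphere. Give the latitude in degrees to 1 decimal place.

74.3°

On Mercator, (apparent₁)/(apparent₂) = sec²φ₁ / sec²φ₂ when true areas are equal.
cos²φ₂ / cos²φ₁ = 11.46  ⇒  cos φ₁ = cos 24° / √11.46 = 0.9135/3.385 = 0.2699.
φ₁ = arccos(0.2699) ≈ 74.3°.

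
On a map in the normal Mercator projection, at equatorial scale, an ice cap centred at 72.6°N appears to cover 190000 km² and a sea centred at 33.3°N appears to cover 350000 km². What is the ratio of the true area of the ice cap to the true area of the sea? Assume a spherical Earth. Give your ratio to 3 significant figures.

0.0695

On Mercator the areal scale is sec²φ, so true area = apparent × cos²φ.
True area of ice cap: 190000 × cos²(72.6°) = 190000 × 0.08943 = 16990 km².
True area of sea: 350000 × cos²(33.3°) = 350000 × 0.6986 = 244500 km².
Ratio = 16990 / 244500 ≈ 0.0695.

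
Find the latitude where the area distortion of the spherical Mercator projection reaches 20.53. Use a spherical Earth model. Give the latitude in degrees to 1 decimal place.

77.2°

Mercator areal scale is sec²φ.
sec²φ = 20.53  ⇒  cos²φ = 0.04871  ⇒  cos φ = 0.2207.
φ = arccos(0.2207) ≈ 77.2°.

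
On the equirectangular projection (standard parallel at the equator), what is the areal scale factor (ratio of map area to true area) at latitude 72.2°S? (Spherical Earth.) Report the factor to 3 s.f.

In the plate carrée (x = Rλ, y = Rφ), meridians are true-scale (h = 1) and parallels are stretched by k = sec φ.
Areal scale = h·k = 1 × sec φ; at 72.2°, h = 1.000, k = 3.271, so h·k = 3.271.

3.27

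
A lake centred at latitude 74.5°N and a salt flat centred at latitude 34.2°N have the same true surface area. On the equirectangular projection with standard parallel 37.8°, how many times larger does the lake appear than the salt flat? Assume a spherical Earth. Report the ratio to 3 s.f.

3.09

In the equirectangular projection with standard parallel φ₀ = 37.8° (x = Rλ cos φ₀, y = Rφ), meridians are true-scale (h = 1) and the parallel scale is k = cos φ₀ / cos φ.
Areal scale at 74.5°: h·k = 1.000 × 2.957 = 2.957.
Areal scale at 34.2°: h·k = 1.000 × 0.9554 = 0.9554.
Ratio = 2.957/0.9554 ≈ 3.09.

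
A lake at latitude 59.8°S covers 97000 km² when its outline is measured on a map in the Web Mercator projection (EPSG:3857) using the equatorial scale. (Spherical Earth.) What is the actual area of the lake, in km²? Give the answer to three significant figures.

The Mercator projection is conformal; its linear scale factor is the same in every direction and equals sec φ = 1/cos φ.
Areal scale = k² = sec²φ = 1/cos²(59.8°) = 1/0.5030² = 3.952.
True area = apparent / (areal scale) = 97000 / 3.952 ≈ 24500 km².

24500 km²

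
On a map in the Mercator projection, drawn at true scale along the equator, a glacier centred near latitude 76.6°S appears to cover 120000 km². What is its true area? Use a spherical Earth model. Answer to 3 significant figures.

For Mercator, h = k = sec φ (a conformal cylindrical projection has a single point scale, 1/cos φ).
Areal scale = k² = sec²φ = 1/cos²(76.6°) = 1/0.2317² = 18.62.
True area = apparent / (areal scale) = 120000 / 18.62 ≈ 6440 km².

6440 km²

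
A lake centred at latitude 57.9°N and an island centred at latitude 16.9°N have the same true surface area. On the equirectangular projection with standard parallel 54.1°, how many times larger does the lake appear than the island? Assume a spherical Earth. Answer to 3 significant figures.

1.80

In the equirectangular projection with standard parallel φ₀ = 54.1° (x = Rλ cos φ₀, y = Rφ), meridians are true-scale (h = 1) and the parallel scale is k = cos φ₀ / cos φ.
Areal scale at 57.9°: h·k = 1.000 × 1.103 = 1.103.
Areal scale at 16.9°: h·k = 1.000 × 0.6128 = 0.6128.
Ratio = 1.103/0.6128 ≈ 1.80.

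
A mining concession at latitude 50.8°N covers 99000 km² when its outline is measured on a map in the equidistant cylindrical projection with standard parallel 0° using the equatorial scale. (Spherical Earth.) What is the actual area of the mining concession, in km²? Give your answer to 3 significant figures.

For the equirectangular projection with φ₀ = 0 (plate carrée), h = 1 along meridians and k = sec φ along parallels.
Areal scale = h·k = 1 × sec φ; at 50.8°, h = 1.000, k = 1.582, so h·k = 1.582.
True area = apparent / (areal scale) = 99000 / 1.582 ≈ 62600 km².

62600 km²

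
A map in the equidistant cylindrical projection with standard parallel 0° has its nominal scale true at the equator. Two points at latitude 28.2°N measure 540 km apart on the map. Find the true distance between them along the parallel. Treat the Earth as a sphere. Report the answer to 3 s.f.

476 km

In the plate carrée (x = Rλ, y = Rφ), meridians are true-scale (h = 1) and parallels are stretched by k = sec φ.
Along the parallel at 28.2°, map distances are exaggerated by k = sec 28.2° = 1.135.
True distance = 540 / 1.135 = 540 × cos 28.2° ≈ 476 km.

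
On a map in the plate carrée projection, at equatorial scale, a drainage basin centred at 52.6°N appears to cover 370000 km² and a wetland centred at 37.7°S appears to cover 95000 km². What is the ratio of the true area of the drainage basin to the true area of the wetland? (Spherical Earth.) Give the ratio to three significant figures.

2.99

Plate carrée has h = 1 and k = sec φ, giving areal scale sec φ; true area = (apparent area) · cos φ.
True area of drainage basin: 370000 × cos(52.6°) = 370000 × 0.6074 = 224700 km².
True area of wetland: 95000 × cos(37.7°) = 95000 × 0.7912 = 75170 km².
Ratio = 224700 / 75170 ≈ 2.99.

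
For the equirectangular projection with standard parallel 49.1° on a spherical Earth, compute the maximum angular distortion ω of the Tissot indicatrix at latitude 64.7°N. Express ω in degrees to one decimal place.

With standard parallel φ₀ = 49.1°, the equirectangular projection gives x = Rλ cos φ₀, y = Rφ, so h = 1 and k = cos 49.1° / cos φ.
At 64.7°: h = 1.000, k = 1.532; principal scales a = 1.532, b = 1.000.
sin(ω/2) = (a − b)/(a + b) = 0.5321/2.532 = 0.2101, so ω = 2 arcsin(0.2101) ≈ 24.3°.

24.3°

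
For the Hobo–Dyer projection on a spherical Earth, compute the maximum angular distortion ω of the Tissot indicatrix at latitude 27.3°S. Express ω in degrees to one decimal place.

13.0°

Hobo–Dyer is a cylindrical equal-area projection with standard parallels at ±37.5°. For cylindrical equal-area with standard parallel φ₀, h = cos φ / cos φ₀ and k = cos φ₀ / cos φ, so h·k = 1.
At 27.3°: h = 1.120, k = 0.8928; principal scales a = 1.120, b = 0.8928.
sin(ω/2) = (a − b)/(a + b) = 0.2273/2.013 = 0.1129, so ω = 2 arcsin(0.1129) ≈ 13.0°.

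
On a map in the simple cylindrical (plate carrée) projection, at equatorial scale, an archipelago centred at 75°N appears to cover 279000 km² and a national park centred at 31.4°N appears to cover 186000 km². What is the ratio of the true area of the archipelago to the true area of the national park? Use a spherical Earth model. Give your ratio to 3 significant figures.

Plate carrée has h = 1 and k = sec φ, giving areal scale sec φ; true area = (apparent area) · cos φ.
True area of archipelago: 279000 × cos(75°) = 279000 × 0.2588 = 72210 km².
True area of national park: 186000 × cos(31.4°) = 186000 × 0.8536 = 158800 km².
Ratio = 72210 / 158800 ≈ 0.455.

0.455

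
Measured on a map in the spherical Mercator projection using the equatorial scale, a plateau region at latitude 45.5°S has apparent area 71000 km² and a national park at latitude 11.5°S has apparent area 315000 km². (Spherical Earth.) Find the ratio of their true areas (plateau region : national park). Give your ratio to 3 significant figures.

0.115

On Mercator the areal scale is sec²φ, so true area = apparent × cos²φ.
True area of plateau region: 71000 × cos²(45.5°) = 71000 × 0.4913 = 34880 km².
True area of national park: 315000 × cos²(11.5°) = 315000 × 0.9603 = 302500 km².
Ratio = 34880 / 302500 ≈ 0.115.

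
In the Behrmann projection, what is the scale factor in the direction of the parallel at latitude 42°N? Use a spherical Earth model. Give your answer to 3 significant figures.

The Behrmann projection is cylindrical equal-area with φ₀ = 30°. For cylindrical equal-area with standard parallel φ₀, h = cos φ / cos φ₀ and k = cos φ₀ / cos φ, so h·k = 1.
k = cos 30° / cos 42° = 0.8660/0.7431 = 1.165.

1.17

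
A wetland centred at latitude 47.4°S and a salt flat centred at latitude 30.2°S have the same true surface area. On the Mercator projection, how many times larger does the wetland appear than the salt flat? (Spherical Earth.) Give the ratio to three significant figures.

1.63

On Mercator, area is exaggerated by sec²φ = 1/cos²φ.
At 47.4°: sec²(47.4°) = 1/0.6769² = 2.183.
At 30.2°: sec²(30.2°) = 1/0.8643² = 1.339.
Ratio = 2.183/1.339 = cos²(30.2°)/cos²(47.4°) ≈ 1.63.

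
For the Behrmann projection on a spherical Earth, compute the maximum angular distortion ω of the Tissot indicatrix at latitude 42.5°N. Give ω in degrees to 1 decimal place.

18.4°

Behrmann is a cylindrical equal-area projection with standard parallels at ±30°. A cylindrical equal-area projection with standard parallel φ₀ has meridian scale h = cos φ / cos φ₀ and parallel scale k = cos φ₀ / cos φ (so areas are preserved, h·k = 1).
At 42.5°: h = 0.8513, k = 1.175; principal scales a = 1.175, b = 0.8513.
sin(ω/2) = (a − b)/(a + b) = 0.3233/2.026 = 0.1596, so ω = 2 arcsin(0.1596) ≈ 18.4°.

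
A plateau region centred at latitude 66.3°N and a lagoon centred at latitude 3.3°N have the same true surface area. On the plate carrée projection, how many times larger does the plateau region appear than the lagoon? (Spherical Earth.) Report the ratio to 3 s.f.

2.48

In the plate carrée (x = Rλ, y = Rφ), meridians are true-scale (h = 1) and parallels are stretched by k = sec φ.
Areal scale at 66.3°: h·k = 1.000 × 2.488 = 2.488.
Areal scale at 3.3°: h·k = 1.000 × 1.002 = 1.002.
Ratio = 2.488/1.002 ≈ 2.48.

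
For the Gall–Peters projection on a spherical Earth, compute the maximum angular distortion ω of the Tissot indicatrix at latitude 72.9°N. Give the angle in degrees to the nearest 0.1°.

89.7°

Gall–Peters is a cylindrical equal-area projection with standard parallels at ±45°. For cylindrical equal-area with standard parallel φ₀, h = cos φ / cos φ₀ and k = cos φ₀ / cos φ, so h·k = 1.
At 72.9°: h = 0.4158, k = 2.405; principal scales a = 2.405, b = 0.4158.
sin(ω/2) = (a − b)/(a + b) = 1.989/2.821 = 0.7051, so ω = 2 arcsin(0.7051) ≈ 89.7°.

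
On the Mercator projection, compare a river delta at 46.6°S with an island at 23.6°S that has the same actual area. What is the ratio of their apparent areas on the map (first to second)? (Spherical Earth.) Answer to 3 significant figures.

1.78

Mercator areal scale is sec²φ.
At 46.6°: sec²(46.6°) = 1/0.6871² = 2.118.
At 23.6°: sec²(23.6°) = 1/0.9164² = 1.191.
Ratio = 2.118/1.191 = cos²(23.6°)/cos²(46.6°) ≈ 1.78.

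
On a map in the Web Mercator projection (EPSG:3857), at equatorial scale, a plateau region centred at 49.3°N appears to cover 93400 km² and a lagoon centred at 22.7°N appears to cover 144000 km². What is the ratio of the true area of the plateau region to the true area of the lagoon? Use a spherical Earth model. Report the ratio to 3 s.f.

Mercator's areal exaggeration is sec²φ; hence true area = (apparent area) · cos²φ.
True area of plateau region: 93400 × cos²(49.3°) = 93400 × 0.4252 = 39720 km².
True area of lagoon: 144000 × cos²(22.7°) = 144000 × 0.8511 = 122600 km².
Ratio = 39720 / 122600 ≈ 0.324.

0.324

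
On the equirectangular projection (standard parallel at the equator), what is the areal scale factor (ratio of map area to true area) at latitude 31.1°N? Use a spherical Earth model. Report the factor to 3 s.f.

1.17

In the plate carrée (x = Rλ, y = Rφ), meridians are true-scale (h = 1) and parallels are stretched by k = sec φ.
Areal scale = h·k = 1 × sec φ; at 31.1°, h = 1.000, k = 1.168, so h·k = 1.168.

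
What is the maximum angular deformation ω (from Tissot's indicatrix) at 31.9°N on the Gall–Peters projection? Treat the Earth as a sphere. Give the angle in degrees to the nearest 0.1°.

20.8°

The Gall–Peters projection is cylindrical equal-area with φ₀ = 45°. For cylindrical equal-area with standard parallel φ₀, h = cos φ / cos φ₀ and k = cos φ₀ / cos φ, so h·k = 1.
At 31.9°: h = 1.201, k = 0.8329; principal scales a = 1.201, b = 0.8329.
sin(ω/2) = (a − b)/(a + b) = 0.3677/2.034 = 0.1808, so ω = 2 arcsin(0.1808) ≈ 20.8°.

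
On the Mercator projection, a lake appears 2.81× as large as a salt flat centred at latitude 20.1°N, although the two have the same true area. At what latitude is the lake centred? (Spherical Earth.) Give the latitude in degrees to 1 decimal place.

On Mercator, (apparent₁)/(apparent₂) = sec²φ₁ / sec²φ₂ when true areas are equal.
cos²φ₂ / cos²φ₁ = 2.81  ⇒  cos φ₁ = cos 20.1° / √2.81 = 0.9391/1.676 = 0.5602.
φ₁ = arccos(0.5602) ≈ 55.9°.

55.9°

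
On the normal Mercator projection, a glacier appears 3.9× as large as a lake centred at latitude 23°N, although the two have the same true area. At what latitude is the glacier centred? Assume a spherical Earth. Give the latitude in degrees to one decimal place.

62.2°

For equal true areas on Mercator, apparent areas scale as sec²φ, so the ratio is cos²φ₂ / cos²φ₁.
cos²φ₂ / cos²φ₁ = 3.9  ⇒  cos φ₁ = cos 23° / √3.9 = 0.9205/1.975 = 0.4661.
φ₁ = arccos(0.4661) ≈ 62.2°.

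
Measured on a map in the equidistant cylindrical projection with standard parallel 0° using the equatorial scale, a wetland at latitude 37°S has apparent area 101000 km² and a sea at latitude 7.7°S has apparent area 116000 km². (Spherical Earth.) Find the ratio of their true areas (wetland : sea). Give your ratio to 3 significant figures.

Plate carrée has h = 1 and k = sec φ, giving areal scale sec φ; true area = (apparent area) · cos φ.
True area of wetland: 101000 × cos(37°) = 101000 × 0.7986 = 80660 km².
True area of sea: 116000 × cos(7.7°) = 116000 × 0.9910 = 115000 km².
Ratio = 80660 / 115000 ≈ 0.702.

0.702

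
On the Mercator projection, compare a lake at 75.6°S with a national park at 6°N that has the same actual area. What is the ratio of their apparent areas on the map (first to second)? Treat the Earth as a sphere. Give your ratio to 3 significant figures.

On Mercator, area is exaggerated by sec²φ = 1/cos²φ.
At 75.6°: sec²(75.6°) = 1/0.2487² = 16.17.
At 6°: sec²(6°) = 1/0.9945² = 1.011.
Ratio = 16.17/1.011 = cos²(6°)/cos²(75.6°) ≈ 16.0.

16.0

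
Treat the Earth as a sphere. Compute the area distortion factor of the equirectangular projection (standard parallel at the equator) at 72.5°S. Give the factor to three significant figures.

3.33

In the plate carrée (x = Rλ, y = Rφ), meridians are true-scale (h = 1) and parallels are stretched by k = sec φ.
Areal scale = h·k = 1 × sec φ; at 72.5°, h = 1.000, k = 3.326, so h·k = 3.326.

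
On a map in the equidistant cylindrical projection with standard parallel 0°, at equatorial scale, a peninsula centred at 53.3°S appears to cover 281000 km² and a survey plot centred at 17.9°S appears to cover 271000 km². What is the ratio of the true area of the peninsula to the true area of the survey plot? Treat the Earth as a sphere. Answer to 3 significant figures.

On the plate carrée, areal scale = h·k = 1 × sec φ, so true area = apparent × cos φ.
True area of peninsula: 281000 × cos(53.3°) = 281000 × 0.5976 = 167900 km².
True area of survey plot: 271000 × cos(17.9°) = 271000 × 0.9516 = 257900 km².
Ratio = 167900 / 257900 ≈ 0.651.

0.651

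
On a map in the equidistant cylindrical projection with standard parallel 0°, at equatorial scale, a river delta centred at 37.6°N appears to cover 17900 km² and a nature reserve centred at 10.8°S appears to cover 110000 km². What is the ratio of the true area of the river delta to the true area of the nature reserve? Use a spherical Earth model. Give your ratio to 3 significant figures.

On the plate carrée, areal scale = h·k = 1 × sec φ, so true area = apparent × cos φ.
True area of river delta: 17900 × cos(37.6°) = 17900 × 0.7923 = 14180 km².
True area of nature reserve: 110000 × cos(10.8°) = 110000 × 0.9823 = 108100 km².
Ratio = 14180 / 108100 ≈ 0.131.

0.131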